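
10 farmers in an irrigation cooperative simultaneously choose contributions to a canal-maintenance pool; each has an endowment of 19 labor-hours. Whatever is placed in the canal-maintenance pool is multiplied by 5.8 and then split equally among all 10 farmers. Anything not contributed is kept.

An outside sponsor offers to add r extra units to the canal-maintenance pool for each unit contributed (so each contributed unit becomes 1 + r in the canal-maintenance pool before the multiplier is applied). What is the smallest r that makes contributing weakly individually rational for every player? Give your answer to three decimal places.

0.724

With matching at rate r, one contributed unit becomes (1 + r) in the canal-maintenance pool and returns 5.8 × (1 + r) / 10 to the contributor.
Setting this equal to 1: 1 + r = 10/5.8 = 1.7241.
So the minimum matching rate is r = 1.7241 − 1 = 0.724.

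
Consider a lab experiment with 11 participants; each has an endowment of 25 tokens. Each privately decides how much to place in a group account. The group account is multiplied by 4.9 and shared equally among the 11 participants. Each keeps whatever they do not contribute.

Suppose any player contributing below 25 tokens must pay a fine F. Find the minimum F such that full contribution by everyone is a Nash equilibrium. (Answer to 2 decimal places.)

Given the others contribute fully, the best deviation is to contribute 0 (any partial contribution still incurs the fine and gives up units whose private return 0.4455 is below 1).
Deviating from 25 to 0 saves 25 tokens but forfeits the deviator's share of the drop in the group account: 4.9/11 × 25 = 11.14.
So the deviation gain is 25 − 11.14 = 13.86, and the fine must be at least 13.86 tokens to wipe it out.

13.86 tokens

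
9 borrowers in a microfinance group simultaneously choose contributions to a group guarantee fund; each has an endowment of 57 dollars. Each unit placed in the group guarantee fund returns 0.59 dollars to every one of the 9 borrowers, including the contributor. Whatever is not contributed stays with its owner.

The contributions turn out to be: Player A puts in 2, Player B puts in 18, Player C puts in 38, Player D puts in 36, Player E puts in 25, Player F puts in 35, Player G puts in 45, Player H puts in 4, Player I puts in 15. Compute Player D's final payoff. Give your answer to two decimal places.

Total contributed: 2 + 18 + 38 + 36 + 25 + 35 + 45 + 4 + 15 = 218.
Each receives 0.59 × 218 = 128.62 from the group guarantee fund.
Player D keeps 57 − 36 = 21, so Player D's payoff is 21 + 128.62 = 149.62.

149.62 dollars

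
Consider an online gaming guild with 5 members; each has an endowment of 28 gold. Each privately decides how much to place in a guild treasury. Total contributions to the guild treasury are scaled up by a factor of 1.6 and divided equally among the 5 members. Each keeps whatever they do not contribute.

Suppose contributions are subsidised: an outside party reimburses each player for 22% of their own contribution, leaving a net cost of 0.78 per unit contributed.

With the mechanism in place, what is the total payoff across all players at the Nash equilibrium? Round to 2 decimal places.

Even with the mechanism, each unit contributed returns only (1.6/5) / 0.78 = 0.4103 per unit of net cost, so contributing nothing is still dominant.
Everyone keeps their endowment and the group total is 5 × 28 = 140.

140.00 gold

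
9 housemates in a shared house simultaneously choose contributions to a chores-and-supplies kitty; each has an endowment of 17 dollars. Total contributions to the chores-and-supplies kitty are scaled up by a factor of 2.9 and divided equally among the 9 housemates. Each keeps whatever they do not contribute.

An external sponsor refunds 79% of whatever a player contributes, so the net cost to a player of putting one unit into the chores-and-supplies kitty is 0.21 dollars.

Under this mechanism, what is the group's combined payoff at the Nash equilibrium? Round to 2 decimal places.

564.57 dollars

With the mechanism, a contributed unit returns (2.9/9) / 0.21 = 1.5344 per unit of net cost to the contributor — now above 1 — so contributing fully is weakly dominant for every player.
At the Nash equilibrium everyone contributes 17. Group total payoff = 9 × (17 × 0.79 + 2.9 × 17) = 564.57.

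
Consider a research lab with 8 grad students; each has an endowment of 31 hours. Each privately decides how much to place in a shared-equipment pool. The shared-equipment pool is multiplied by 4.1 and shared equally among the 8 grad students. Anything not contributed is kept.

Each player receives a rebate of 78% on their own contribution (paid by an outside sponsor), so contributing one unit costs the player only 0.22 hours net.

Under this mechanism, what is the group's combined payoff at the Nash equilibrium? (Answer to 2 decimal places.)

1210.24 hours

Under the mechanism each unit contributed yields (4.1/8) / 0.22 = 2.3295 back to its contributor per unit of net cost, which exceeds 1, making full contribution the dominant choice for everyone.
So the Nash equilibrium is full contribution by all 8; the group earns 8 × (31 × 0.78 + 4.1 × 31) = 1210.24.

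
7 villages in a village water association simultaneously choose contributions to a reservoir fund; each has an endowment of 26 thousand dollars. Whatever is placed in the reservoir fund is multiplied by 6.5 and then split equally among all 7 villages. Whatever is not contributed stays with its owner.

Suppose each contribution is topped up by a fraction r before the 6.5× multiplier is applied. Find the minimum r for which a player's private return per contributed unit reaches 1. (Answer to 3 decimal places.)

0.077

With matching at rate r, one contributed unit becomes (1 + r) in the reservoir fund and returns 6.5 × (1 + r) / 7 to the contributor.
Setting this equal to 1: 1 + r = 7/6.5 = 1.0769.
So the minimum matching rate is r = 1.0769 − 1 = 0.077.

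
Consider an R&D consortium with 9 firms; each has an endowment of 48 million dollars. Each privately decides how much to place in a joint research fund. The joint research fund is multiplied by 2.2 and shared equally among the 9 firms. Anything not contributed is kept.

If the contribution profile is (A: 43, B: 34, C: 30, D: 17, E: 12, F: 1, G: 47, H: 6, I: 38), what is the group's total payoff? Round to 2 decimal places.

Total contributed: 43 + 34 + 30 + 17 + 12 + 1 + 47 + 6 + 38 = 228; total kept: 9 × 48 − 228 = 204.
The joint research fund pays out 2.2 × 228 = 501.60 in aggregate.
Group total = 204 + 501.60 = 705.60.

705.60 million dollars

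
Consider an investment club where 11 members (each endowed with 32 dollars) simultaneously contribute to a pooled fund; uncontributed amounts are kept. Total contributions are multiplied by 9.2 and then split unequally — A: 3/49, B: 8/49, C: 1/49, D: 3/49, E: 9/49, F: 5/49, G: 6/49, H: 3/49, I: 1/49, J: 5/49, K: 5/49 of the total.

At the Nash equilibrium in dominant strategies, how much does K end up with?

122.12 dollars

A player with share s gets back 9.2·s per unit contributed, so full contribution is dominant for anyone with s > 1/9.2 = 0.1087 and zero contribution is dominant for anyone below.
The shares above 0.1087 belong to B, E and G, contributing 32 each; the remaining 8 contribute 0. Total contributed: 96.
K keeps 32 and receives 9.2 × 96 × 5/49 = 90.12 from the pooled fund, for a payoff of 122.12.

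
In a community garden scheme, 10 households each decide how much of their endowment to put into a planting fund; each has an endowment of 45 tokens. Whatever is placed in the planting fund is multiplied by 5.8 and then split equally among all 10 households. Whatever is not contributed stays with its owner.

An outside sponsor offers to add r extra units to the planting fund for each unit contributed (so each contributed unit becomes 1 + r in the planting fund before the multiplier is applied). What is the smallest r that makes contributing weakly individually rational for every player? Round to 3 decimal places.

0.724

With matching at rate r, one contributed unit becomes (1 + r) in the planting fund and returns 5.8 × (1 + r) / 10 to the contributor.
Setting this equal to 1: 1 + r = 10/5.8 = 1.7241.
So the minimum matching rate is r = 1.7241 − 1 = 0.724.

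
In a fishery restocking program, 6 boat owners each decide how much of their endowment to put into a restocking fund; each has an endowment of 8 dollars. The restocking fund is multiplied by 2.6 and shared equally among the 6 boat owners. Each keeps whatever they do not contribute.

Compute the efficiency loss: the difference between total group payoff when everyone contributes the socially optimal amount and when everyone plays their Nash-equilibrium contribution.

Each contributed unit returns 2.6/6 = 0.4333 to its contributor — below 1 — so contributing 0 is dominant for every player. At the Nash equilibrium everyone keeps their 8, and the group total is 6 × 8 = 48.
Each contributed unit returns 2.600 to the group as a whole (0.4333 to each of 6 players), which exceeds 1, so the social optimum is full contribution: group total = 2.600 × 48 = 124.80.
Efficiency loss = 124.80 − 48 = 76.80.

76.80 dollars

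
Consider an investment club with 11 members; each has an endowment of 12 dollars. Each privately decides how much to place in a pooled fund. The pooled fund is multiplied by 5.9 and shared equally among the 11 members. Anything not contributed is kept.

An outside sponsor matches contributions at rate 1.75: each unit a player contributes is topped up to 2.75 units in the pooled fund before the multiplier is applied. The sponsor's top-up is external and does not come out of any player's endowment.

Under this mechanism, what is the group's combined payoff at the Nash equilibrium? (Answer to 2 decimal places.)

Under the mechanism each unit contributed yields 5.9 × 2.75 / 11 = 1.4750 back to its contributor per unit of net cost, which exceeds 1, making full contribution the dominant choice for everyone.
So the Nash equilibrium is full contribution by all 11; the group earns 5.9 × 2.75 × 132 = 2141.70.

2141.70 dollars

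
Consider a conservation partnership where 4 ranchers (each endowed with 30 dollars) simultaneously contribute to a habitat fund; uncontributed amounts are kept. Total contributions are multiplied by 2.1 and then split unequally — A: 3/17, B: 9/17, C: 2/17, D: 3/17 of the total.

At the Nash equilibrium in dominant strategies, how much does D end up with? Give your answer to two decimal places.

41.12 dollars

Each unit j contributes comes back to j as 2.1 × (j's share), so j prefers to contribute only if that share exceeds 1/2.1 = 0.4762; otherwise keeping the unit dominates.
B alone (share 9/17) is above the threshold, contributing 30; the remaining 3 contribute 0. Total contributed: 30.
D keeps 30 and receives 2.1 × 30 × 3/17 = 11.12 from the habitat fund, for a payoff of 41.12.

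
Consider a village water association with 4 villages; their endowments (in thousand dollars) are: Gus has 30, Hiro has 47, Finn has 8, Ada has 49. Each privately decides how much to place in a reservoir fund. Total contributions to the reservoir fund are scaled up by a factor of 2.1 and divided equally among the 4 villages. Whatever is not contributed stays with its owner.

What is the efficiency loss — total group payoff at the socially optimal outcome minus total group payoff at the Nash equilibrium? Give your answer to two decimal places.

147.40 thousand dollars

The private return per contributed unit is 2.1/4 = 0.5250 < 1 for every player regardless of endowment, so the Nash equilibrium is zero contribution and the group total is Σ E_j = 30 + 47 + 8 + 49 = 134.
Each contributed unit returns 2.100 to the group, so the social optimum is full contribution by everyone: group total = 2.100 × 134 = 281.40.
Efficiency loss = (2.100 − 1) × 134 = 147.40.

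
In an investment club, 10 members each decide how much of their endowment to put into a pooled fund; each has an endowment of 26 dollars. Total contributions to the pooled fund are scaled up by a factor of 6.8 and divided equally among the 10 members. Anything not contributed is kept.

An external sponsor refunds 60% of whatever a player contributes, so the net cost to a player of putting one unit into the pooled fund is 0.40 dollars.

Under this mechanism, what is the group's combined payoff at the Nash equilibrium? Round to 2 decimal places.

1924.00 dollars

With the mechanism, a contributed unit returns (6.8/10) / 0.40 = 1.7000 per unit of net cost to the contributor — now above 1 — so contributing fully is weakly dominant for every player.
So the Nash equilibrium is full contribution by all 10; the group earns 10 × (26 × 0.60 + 6.8 × 26) = 1924.00.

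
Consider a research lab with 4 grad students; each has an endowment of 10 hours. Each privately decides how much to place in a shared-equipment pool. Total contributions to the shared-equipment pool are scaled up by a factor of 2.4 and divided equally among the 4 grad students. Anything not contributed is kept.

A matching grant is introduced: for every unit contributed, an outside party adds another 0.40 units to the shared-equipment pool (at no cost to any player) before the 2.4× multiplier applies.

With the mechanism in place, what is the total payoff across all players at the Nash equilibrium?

40.00 hours

The effective private return is 2.4 × 1.40 / 4 = 0.8400, which is still under 1, so the mechanism doesn't change anyone's dominant strategy: zero contribution.
Everyone keeps their endowment and the group total is 4 × 10 = 40.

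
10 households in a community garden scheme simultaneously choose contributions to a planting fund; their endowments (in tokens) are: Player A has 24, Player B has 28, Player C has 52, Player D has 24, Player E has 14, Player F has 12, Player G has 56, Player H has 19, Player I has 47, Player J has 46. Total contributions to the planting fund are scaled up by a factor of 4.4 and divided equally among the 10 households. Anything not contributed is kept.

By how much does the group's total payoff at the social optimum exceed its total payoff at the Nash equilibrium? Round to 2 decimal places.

The private return per contributed unit is 4.4/10 = 0.4400 < 1 for every player regardless of endowment, so the Nash equilibrium is zero contribution and the group total is Σ E_j = 24 + 28 + 52 + 24 + 14 + 12 + 56 + 19 + 47 + 46 = 322.
Each contributed unit returns 4.400 to the group, so the social optimum is full contribution by everyone: group total = 4.400 × 322 = 1416.80.
Efficiency loss = (4.400 − 1) × 322 = 1094.80.

1094.80 tokens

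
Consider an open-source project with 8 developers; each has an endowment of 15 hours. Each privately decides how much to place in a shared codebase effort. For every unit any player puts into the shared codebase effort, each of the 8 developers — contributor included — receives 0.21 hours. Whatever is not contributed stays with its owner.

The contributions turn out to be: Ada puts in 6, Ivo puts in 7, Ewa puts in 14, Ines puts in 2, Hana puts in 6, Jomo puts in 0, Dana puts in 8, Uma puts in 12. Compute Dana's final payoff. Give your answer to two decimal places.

18.55 hours

Total contributed: 6 + 7 + 14 + 2 + 6 + 0 + 8 + 12 = 55.
Each receives 0.21 × 55 = 11.55 from the shared codebase effort.
Dana keeps 15 − 8 = 7, so Dana's payoff is 7 + 11.55 = 18.55.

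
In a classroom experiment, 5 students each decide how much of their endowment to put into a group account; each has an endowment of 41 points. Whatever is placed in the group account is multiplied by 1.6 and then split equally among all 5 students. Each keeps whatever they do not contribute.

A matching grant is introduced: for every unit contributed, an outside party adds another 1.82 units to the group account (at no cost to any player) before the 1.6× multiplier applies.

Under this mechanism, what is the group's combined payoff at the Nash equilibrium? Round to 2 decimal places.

205.00 points

Even with the mechanism, each unit contributed returns only 1.6 × 2.82 / 5 = 0.9024 per unit of net cost, so contributing nothing is still dominant.
At the Nash equilibrium no one contributes; group total payoff = 5 × 41 = 205.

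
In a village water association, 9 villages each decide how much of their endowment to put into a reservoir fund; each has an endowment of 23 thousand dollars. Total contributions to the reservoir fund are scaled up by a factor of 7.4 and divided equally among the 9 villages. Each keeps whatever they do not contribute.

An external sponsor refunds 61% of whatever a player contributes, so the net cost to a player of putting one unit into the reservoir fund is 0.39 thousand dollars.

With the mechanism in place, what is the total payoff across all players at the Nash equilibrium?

Under the mechanism each unit contributed yields (7.4/9) / 0.39 = 2.1083 back to its contributor per unit of net cost, which exceeds 1, making full contribution the dominant choice for everyone.
At the Nash equilibrium everyone contributes 23. Group total payoff = 9 × (23 × 0.61 + 7.4 × 23) = 1658.07.

1658.07 thousand dollars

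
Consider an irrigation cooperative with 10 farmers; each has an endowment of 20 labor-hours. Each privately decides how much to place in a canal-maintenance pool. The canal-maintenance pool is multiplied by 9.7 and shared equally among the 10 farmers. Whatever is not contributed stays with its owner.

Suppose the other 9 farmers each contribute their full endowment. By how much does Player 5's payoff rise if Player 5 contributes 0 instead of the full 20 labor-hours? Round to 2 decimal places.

0.60 labor-hours

Switching from a contribution of 20 to 0 lets Player 5 keep an extra 20 labor-hours, but lowers the canal-maintenance pool by 20, which costs Player 5 their own share of that drop: 9.7/10 × 20 = 19.40.
Net gain = 20 − 19.40 = 0.60. The private return per contributed unit (0.9700) is below 1, so free-riding is indeed the best response regardless of what the others do.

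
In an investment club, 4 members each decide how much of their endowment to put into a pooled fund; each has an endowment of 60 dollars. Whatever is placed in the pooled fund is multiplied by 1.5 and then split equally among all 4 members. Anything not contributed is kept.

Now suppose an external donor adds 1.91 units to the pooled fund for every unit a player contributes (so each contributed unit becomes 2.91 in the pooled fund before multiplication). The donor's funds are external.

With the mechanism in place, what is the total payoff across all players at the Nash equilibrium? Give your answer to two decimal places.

The effective private return per unit is now 1.5 × 2.91 / 4 = 1.0913 > 1, so every player's dominant strategy flips to full contribution.
So the Nash equilibrium is full contribution by all 4; the group earns 1.5 × 2.91 × 240 = 1047.60.

1047.60 dollars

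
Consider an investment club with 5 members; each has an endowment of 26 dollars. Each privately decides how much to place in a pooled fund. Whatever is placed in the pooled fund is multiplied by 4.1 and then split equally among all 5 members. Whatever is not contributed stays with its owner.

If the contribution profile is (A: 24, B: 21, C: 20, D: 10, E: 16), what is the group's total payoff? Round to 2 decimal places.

412.10 dollars

Total contributed: 24 + 21 + 20 + 10 + 16 = 91; total kept: 5 × 26 − 91 = 39.
The pooled fund pays out 4.1 × 91 = 373.10 in aggregate.
Group total = 39 + 373.10 = 412.10.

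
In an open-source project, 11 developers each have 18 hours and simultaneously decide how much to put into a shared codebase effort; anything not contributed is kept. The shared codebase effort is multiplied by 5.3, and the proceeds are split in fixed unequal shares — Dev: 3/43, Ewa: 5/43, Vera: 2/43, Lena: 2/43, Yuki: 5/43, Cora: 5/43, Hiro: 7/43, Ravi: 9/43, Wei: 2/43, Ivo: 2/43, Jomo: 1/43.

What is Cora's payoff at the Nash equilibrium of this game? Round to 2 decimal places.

29.09 hours

A player with share s gets back 5.3·s per unit contributed, so full contribution is dominant for anyone with s > 1/5.3 = 0.1887 and zero contribution is dominant for anyone below.
Ravi alone (share 9/43) is above the threshold, contributing 18; the remaining 10 contribute 0. Total contributed: 18.
Cora keeps 18 and receives 5.3 × 18 × 5/43 = 11.09 from the shared codebase effort, for a payoff of 29.09.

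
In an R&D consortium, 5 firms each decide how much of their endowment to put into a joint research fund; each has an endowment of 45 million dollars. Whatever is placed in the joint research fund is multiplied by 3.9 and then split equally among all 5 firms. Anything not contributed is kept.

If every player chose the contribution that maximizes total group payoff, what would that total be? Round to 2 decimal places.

Each contributed unit returns 3.900 to the group as a whole (0.7800 to each of 5 players), which exceeds 1, so the social optimum is full contribution: group total = 3.900 × 225 = 877.50.

877.50 million dollars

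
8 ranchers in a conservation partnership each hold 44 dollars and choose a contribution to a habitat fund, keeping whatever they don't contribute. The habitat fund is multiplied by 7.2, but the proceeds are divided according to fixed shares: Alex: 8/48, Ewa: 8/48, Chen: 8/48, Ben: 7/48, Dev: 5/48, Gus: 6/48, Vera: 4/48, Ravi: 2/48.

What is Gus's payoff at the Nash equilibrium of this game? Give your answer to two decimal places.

202.40 dollars

A player with share s gets back 7.2·s per unit contributed, so full contribution is dominant for anyone with s > 1/7.2 = 0.1389 and zero contribution is dominant for anyone below.
The shares above 0.1389 belong to Alex, Ewa, Chen and Ben, contributing 44 each; the remaining 4 contribute 0. Total contributed: 176.
Gus keeps 44 and receives 7.2 × 176 × 6/48 = 158.40 from the habitat fund, for a payoff of 202.40.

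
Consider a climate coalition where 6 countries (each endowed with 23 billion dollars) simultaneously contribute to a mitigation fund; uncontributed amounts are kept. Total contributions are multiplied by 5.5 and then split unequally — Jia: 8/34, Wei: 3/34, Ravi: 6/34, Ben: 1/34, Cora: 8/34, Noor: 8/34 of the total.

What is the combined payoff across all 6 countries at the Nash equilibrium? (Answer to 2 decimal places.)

448.50 billion dollars

Player j's private return per contributed unit is 5.5 × (j's share). Contributing is weakly dominant for j when that share is at least 1/5.5 = 0.1818, and contributing 0 is dominant otherwise.
The shares above 0.1818 belong to Jia, Cora and Noor, contributing 23 each; the remaining 3 contribute 0. Total contributed: 69.
The mitigation fund pays out 5.5 × 69 = 379.50 in total (split across the unequal shares, but the aggregate is all that matters for the group sum).
The 3 free-riders keep 23 each, adding 69. Group total = 69 + 379.50 = 448.50.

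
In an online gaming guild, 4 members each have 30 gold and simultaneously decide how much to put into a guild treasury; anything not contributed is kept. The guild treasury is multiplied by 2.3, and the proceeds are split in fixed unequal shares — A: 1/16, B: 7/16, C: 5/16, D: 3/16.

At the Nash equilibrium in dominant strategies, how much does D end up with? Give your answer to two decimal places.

A player with share s gets back 2.3·s per unit contributed, so full contribution is dominant for anyone with s > 1/2.3 = 0.4348 and zero contribution is dominant for anyone below.
The only share above 0.4348 is B's 7/16, contributing 30; the remaining 3 contribute 0. Total contributed: 30.
D keeps 30 and receives 2.3 × 30 × 3/16 = 12.94 from the guild treasury, for a payoff of 42.94.

42.94 gold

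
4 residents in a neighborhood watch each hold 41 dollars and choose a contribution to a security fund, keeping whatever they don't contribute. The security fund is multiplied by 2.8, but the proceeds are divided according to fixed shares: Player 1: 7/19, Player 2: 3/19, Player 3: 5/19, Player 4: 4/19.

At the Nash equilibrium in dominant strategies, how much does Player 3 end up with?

Each unit j contributes comes back to j as 2.8 × (j's share), so j prefers to contribute only if that share exceeds 1/2.8 = 0.3571; otherwise keeping the unit dominates.
Only Player 1 (7/19) clears that bar, contributing 41; the remaining 3 contribute 0. Total contributed: 41.
Player 3 keeps 41 and receives 2.8 × 41 × 5/19 = 30.21 from the security fund, for a payoff of 71.21.

71.21 dollars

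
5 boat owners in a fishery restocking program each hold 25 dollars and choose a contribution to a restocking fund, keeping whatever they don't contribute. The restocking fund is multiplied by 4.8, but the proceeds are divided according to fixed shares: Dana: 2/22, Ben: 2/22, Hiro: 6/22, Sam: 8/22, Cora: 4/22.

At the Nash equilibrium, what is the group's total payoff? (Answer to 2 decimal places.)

315.00 dollars

A player with share s gets back 4.8·s per unit contributed, so full contribution is dominant for anyone with s > 1/4.8 = 0.2083 and zero contribution is dominant for anyone below.
Hiro and Sam clear that bar, contributing 25 each; the remaining 3 contribute 0. Total contributed: 50.
The restocking fund pays out 4.8 × 50 = 240.00 in total (split across the unequal shares, but the aggregate is all that matters for the group sum).
The 3 free-riders keep 25 each, adding 75. Group total = 75 + 240.00 = 315.00.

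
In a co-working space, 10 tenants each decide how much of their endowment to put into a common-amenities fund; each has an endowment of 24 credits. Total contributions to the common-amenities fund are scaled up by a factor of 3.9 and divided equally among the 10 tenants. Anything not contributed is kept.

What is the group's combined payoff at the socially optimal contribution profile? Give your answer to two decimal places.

936.00 credits

Each contributed unit returns 3.900 to the group as a whole (0.3900 to each of 10 players), which exceeds 1, so the social optimum is full contribution: group total = 3.900 × 240 = 936.00.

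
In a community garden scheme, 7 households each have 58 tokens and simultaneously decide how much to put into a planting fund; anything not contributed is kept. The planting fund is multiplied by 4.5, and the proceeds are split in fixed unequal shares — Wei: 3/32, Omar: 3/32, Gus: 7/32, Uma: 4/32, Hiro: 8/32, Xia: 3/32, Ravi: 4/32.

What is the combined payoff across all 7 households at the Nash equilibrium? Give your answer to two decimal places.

609.00 tokens

For player j, contributing a unit is worthwhile iff 4.5 × (j's share) ≥ 1, i.e. iff j's share is at least 0.2222.
Hiro alone (share 8/32) is above the threshold, contributing 58; the remaining 6 contribute 0. Total contributed: 58.
The planting fund pays out 4.5 × 58 = 261.00 in total (split across the unequal shares, but the aggregate is all that matters for the group sum).
The 6 free-riders keep 58 each, adding 348. Group total = 348 + 261.00 = 609.00.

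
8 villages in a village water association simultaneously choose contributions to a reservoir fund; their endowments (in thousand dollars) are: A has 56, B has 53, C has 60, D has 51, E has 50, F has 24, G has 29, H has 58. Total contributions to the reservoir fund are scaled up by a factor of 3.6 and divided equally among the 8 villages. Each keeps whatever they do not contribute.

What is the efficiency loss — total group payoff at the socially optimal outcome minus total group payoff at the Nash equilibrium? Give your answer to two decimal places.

The private return per contributed unit is 3.6/8 = 0.4500 < 1 for every player regardless of endowment, so the Nash equilibrium is zero contribution and the group total is Σ E_j = 56 + 53 + 60 + 51 + 50 + 24 + 29 + 58 = 381.
Each contributed unit returns 3.600 to the group, so the social optimum is full contribution by everyone: group total = 3.600 × 381 = 1371.60.
Efficiency loss = (3.600 − 1) × 381 = 990.60.

990.60 thousand dollars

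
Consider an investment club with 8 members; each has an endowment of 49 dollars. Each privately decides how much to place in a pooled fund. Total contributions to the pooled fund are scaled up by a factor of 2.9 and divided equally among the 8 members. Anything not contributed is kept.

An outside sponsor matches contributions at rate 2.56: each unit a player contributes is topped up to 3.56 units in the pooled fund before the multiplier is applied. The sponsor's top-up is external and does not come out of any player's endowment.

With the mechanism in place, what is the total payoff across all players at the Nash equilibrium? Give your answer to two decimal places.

The effective private return per unit is now 2.9 × 3.56 / 8 = 1.2905 > 1, so every player's dominant strategy flips to full contribution.
So the Nash equilibrium is full contribution by all 8; the group earns 2.9 × 3.56 × 392 = 4047.01.

4047.01 dollars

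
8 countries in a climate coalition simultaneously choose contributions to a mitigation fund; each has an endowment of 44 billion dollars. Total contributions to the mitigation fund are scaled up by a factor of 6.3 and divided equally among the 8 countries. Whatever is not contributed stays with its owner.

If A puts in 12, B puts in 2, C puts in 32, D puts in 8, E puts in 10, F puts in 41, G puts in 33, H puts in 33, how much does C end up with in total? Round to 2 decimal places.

146.66 billion dollars

Total contributed: 12 + 2 + 32 + 8 + 10 + 41 + 33 + 33 = 171.
Each receives 6.3 × 171 / 8 = 134.66 from the mitigation fund.
C keeps 44 − 32 = 12, so C's payoff is 12 + 134.66 = 146.66.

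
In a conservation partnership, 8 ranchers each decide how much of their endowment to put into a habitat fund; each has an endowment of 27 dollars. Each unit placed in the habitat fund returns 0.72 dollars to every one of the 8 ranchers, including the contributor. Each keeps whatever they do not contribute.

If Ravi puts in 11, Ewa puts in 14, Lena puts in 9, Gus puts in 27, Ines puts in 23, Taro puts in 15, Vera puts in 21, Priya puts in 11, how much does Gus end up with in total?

94.32 dollars

Total contributed: 11 + 14 + 9 + 27 + 23 + 15 + 21 + 11 = 131.
Each receives 0.72 × 131 = 94.32 from the habitat fund.
Gus keeps 27 − 27 = 0, so Gus's payoff is 0 + 94.32 = 94.32.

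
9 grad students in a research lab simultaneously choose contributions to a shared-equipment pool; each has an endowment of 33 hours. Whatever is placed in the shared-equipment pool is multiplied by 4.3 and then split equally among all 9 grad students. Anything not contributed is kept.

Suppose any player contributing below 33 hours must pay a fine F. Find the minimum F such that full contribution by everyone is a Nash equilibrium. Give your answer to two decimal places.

Given the others contribute fully, the best deviation is to contribute 0 (any partial contribution still incurs the fine and gives up units whose private return 0.4778 is below 1).
Deviating from 33 to 0 saves 33 hours but forfeits the deviator's share of the drop in the shared-equipment pool: 4.3/9 × 33 = 15.77.
So the deviation gain is 33 − 15.77 = 17.23, and the fine must be at least 17.23 hours to wipe it out.

17.23 hours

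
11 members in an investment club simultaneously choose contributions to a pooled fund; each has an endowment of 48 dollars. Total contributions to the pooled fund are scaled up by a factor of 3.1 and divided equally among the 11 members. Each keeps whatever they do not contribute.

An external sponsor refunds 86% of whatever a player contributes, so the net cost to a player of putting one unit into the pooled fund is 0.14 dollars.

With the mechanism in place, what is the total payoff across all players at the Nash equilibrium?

2090.88 dollars

The effective private return per unit is now (3.1/11) / 0.14 = 2.0130 > 1, so every player's dominant strategy flips to full contribution.
At the Nash equilibrium everyone contributes 48. Group total payoff = 11 × (48 × 0.86 + 3.1 × 48) = 2090.88.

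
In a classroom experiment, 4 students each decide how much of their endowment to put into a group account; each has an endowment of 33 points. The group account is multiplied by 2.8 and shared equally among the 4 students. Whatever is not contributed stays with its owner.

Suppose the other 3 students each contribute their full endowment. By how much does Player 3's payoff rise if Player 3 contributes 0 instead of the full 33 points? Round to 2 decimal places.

9.90 points

Switching from a contribution of 33 to 0 lets Player 3 keep an extra 33 points, but lowers the group account by 33, which costs Player 3 their own share of that drop: 2.8/4 × 33 = 23.10.
Net gain = 33 − 23.10 = 9.90. The private return per contributed unit (0.7000) is below 1, so free-riding is indeed the best response regardless of what the others do.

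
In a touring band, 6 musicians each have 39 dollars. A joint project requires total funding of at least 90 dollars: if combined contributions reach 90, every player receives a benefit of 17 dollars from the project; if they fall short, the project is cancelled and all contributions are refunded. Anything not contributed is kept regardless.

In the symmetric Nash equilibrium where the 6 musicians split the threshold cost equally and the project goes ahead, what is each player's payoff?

Equal share of the threshold: 90/6 = 15.
At this profile no one gains by cutting their contribution: any cut drops the total below 90, the project is cancelled, contributions are refunded, and the deviator ends with 39, which is less than 39 − 15 + 17 = 41. Contributing more than 15 just wastes the excess. So contributing exactly 15 is a best response.
Each player's payoff: 39 − 15 + 17 = 41.

41 dollars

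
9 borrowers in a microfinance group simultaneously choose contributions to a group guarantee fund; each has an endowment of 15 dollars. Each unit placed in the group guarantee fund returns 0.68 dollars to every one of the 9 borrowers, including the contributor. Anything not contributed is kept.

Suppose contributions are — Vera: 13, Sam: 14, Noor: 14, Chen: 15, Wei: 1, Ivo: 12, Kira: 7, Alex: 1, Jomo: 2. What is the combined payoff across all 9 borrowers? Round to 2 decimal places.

539.48 dollars

Total contributed: 13 + 14 + 14 + 15 + 1 + 12 + 7 + 1 + 2 = 79; total kept: 9 × 15 − 79 = 56.
The group guarantee fund pays out 0.68 × 9 × 79 = 483.48 in aggregate.
Group total = 56 + 483.48 = 539.48.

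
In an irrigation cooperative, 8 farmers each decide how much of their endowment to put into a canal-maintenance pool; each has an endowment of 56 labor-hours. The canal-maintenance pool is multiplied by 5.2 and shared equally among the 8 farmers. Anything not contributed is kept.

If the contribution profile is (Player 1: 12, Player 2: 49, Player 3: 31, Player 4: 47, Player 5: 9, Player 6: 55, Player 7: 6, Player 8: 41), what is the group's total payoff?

Total contributed: 12 + 49 + 31 + 47 + 9 + 55 + 6 + 41 = 250; total kept: 8 × 56 − 250 = 198.
The canal-maintenance pool pays out 5.2 × 250 = 1300.00 in aggregate.
Group total = 198 + 1300.00 = 1498.00.

1498.00 labor-hours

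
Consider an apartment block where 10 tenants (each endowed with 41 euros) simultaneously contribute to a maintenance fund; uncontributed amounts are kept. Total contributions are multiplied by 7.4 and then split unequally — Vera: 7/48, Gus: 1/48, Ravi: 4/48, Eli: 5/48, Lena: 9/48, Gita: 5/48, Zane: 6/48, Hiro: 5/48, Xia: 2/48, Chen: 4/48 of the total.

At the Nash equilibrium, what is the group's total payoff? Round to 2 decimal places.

Player j's private return per contributed unit is 7.4 × (j's share). Contributing is weakly dominant for j when that share is at least 1/7.4 = 0.1351, and contributing 0 is dominant otherwise.
Vera and Lena are above the threshold, contributing 41 each; the remaining 8 contribute 0. Total contributed: 82.
The maintenance fund pays out 7.4 × 82 = 606.80 in total (split across the unequal shares, but the aggregate is all that matters for the group sum).
The 8 free-riders keep 41 each, adding 328. Group total = 328 + 606.80 = 934.80.

934.80 euros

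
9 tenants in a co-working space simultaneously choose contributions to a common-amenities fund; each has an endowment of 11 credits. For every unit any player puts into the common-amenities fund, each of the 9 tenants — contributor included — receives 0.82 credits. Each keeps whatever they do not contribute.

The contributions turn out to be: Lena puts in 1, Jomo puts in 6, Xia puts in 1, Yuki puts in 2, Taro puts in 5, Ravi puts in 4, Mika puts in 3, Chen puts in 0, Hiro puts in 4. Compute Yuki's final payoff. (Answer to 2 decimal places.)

Total contributed: 1 + 6 + 1 + 2 + 5 + 4 + 3 + 0 + 4 = 26.
Each receives 0.82 × 26 = 21.32 from the common-amenities fund.
Yuki keeps 11 − 2 = 9, so Yuki's payoff is 9 + 21.32 = 30.32.

30.32 credits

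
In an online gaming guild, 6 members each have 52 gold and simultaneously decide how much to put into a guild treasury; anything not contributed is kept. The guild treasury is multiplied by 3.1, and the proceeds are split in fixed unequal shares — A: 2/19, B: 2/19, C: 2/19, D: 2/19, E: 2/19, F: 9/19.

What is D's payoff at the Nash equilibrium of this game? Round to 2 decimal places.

68.97 gold

A player with share s gets back 3.1·s per unit contributed, so full contribution is dominant for anyone with s > 1/3.1 = 0.3226 and zero contribution is dominant for anyone below.
The only share above 0.3226 is F's 9/19, contributing 52; the remaining 5 contribute 0. Total contributed: 52.
D keeps 52 and receives 3.1 × 52 × 2/19 = 16.97 from the guild treasury, for a payoff of 68.97.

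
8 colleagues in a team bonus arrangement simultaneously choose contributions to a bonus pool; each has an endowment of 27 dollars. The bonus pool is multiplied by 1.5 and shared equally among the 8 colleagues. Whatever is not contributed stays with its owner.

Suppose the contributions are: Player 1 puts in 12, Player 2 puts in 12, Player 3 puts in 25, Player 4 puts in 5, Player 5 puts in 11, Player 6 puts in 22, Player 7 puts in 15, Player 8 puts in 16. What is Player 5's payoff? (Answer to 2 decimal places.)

38.13 dollars

Total contributed: 12 + 12 + 25 + 5 + 11 + 22 + 15 + 16 = 118.
Each receives 1.5 × 118 / 8 = 22.13 from the bonus pool.
Player 5 keeps 27 − 11 = 16, so Player 5's payoff is 16 + 22.13 = 38.13.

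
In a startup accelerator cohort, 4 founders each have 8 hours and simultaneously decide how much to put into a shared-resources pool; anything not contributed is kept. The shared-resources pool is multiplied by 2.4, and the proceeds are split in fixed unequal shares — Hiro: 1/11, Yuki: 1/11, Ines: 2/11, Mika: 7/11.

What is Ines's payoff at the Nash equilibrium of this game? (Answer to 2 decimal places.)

11.49 hours

Player j's private return per contributed unit is 2.4 × (j's share). Contributing is weakly dominant for j when that share is at least 1/2.4 = 0.4167, and contributing 0 is dominant otherwise.
Only Mika (7/11) clears that bar, contributing 8; the remaining 3 contribute 0. Total contributed: 8.
Ines keeps 8 and receives 2.4 × 8 × 2/11 = 3.49 from the shared-resources pool, for a payoff of 11.49.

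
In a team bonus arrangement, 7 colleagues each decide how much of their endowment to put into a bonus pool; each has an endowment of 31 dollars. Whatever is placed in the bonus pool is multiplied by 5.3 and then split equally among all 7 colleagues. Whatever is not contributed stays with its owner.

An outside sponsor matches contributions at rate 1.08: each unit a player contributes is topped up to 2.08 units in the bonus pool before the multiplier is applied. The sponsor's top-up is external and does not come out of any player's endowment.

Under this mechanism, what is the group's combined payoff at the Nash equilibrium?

Under the mechanism each unit contributed yields 5.3 × 2.08 / 7 = 1.5749 back to its contributor per unit of net cost, which exceeds 1, making full contribution the dominant choice for everyone.
So the Nash equilibrium is full contribution by all 7; the group earns 5.3 × 2.08 × 217 = 2392.21.

2392.21 dollars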